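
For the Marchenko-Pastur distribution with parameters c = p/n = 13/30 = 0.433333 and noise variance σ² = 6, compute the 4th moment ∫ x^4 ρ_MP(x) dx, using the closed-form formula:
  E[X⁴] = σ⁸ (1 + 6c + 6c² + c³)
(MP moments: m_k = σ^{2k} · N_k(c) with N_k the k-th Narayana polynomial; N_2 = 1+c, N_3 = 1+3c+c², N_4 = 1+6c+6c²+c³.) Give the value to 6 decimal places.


E[X⁴] = σ⁸ (1 + 6c + 6c² + c³) (fourth MP moment). With σ² = 6 (so σ⁸ = 1296) and c = 13/30 = 0.433333: E[X⁴] = 1296 · (1 + 6·0.433333 + 6·(0.433333)² + (0.433333)³) = 1296 · 4.808037.

So E[X^4] = 6231.216000.


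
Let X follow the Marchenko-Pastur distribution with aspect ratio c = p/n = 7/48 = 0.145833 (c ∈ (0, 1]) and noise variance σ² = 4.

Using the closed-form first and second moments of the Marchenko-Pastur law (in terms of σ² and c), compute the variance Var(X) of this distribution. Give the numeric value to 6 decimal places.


Recall the MP moments m_1 = E[X] = σ² and m_2 = E[X²] = σ⁴ (1 + c).
m_1 = E[X] = σ² = 4, so m_1² = 16.
m_2 = E[X²] = σ⁴ (1 + c) = 16 · (1 + 0.145833) = 16 · 1.145833 = 18.333333.
(Note m_2 − m_1² simplifies to c · σ⁴ = 0.145833 · 16.)

Var(X) = m_2 − m_1² = 18.333333 − 16 = 2.333333.


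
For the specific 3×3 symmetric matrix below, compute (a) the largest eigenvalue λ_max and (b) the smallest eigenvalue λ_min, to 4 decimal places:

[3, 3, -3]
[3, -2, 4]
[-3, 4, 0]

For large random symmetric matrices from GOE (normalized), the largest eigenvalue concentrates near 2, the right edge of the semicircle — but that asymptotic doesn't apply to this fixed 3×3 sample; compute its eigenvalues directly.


Since M is real symmetric, all three eigenvalues are real; they are the roots of det(λI − M) = λ³ − (tr M) λ² + s λ − det M, where s is the sum of the principal 2×2 minors.
tr M = 3 + (-2) + 0 = 1.
s = (3·(-2) − 3²) + (3·0 − (-3)²) + ((-2)·0 − 4²) = -15 + (-9) + (-16) = -40.
det M (expand along row 1) = 3·(-16) − 3·12 + (-3)·6 = -102.
Characteristic polynomial: λ³ − λ² − 40λ + 102 = 0.
Substitute λ = y + (tr M)/3 = y + 0.333333 to remove the quadratic term: y³ + p·y + q = 0 with p = s − (tr M)²/3 = -40.333333 and q = −2(tr M)³/27 + (tr M)·s/3 − det M = 88.592593.
Three real roots ⇒ use the trigonometric (Viète) form: r = 2√(−p/3) = 7.333333, φ = arccos(3q/(p·r)) = arccos(-0.898573) = 2.687302 rad.
y_k = r·cos(φ/3 − 2πk/3) for k = 0, 1, 2 gives y = 4.582746, 2.666667, -7.249413.
λ_k = y_k + 0.333333 gives λ = 4.9161, 3.0000, -6.9161 (check: the sum is 1.0000 = tr M).

Hence λ_max = 4.9161 and λ_min = -6.9161.


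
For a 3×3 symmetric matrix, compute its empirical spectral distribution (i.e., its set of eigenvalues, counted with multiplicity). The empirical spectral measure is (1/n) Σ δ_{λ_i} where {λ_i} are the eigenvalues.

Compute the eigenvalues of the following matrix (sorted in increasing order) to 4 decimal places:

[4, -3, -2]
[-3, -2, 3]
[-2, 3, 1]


Since M is real symmetric, all three eigenvalues are real; they are the roots of det(λI − M) = λ³ − (tr M) λ² + s λ − det M, where s is the sum of the principal 2×2 minors.
tr M = 4 + (-2) + 1 = 3.
s = (4·(-2) − (-3)²) + (4·1 − (-2)²) + ((-2)·1 − 3²) = -17 + 0 + (-11) = -28.
det M (expand along row 1) = 4·(-11) − (-3)·3 + (-2)·(-13) = -9.
Characteristic polynomial: λ³ − 3λ² − 28λ + 9 = 0.
Substitute λ = y + (tr M)/3 = y + 1.000000 to remove the quadratic term: y³ + p·y + q = 0 with p = s − (tr M)²/3 = -31.000000 and q = −2(tr M)³/27 + (tr M)·s/3 − det M = -21.000000.
Three real roots ⇒ use the trigonometric (Viète) form: r = 2√(−p/3) = 6.429101, φ = arccos(3q/(p·r)) = arccos(0.316103) = 1.249177 rad.
y_k = r·cos(φ/3 − 2πk/3) for k = 0, 1, 2 gives y = 5.879760, -0.687921, -5.191839.
λ_k = y_k + 1.000000 gives λ = 6.8798, 0.3121, -4.1918 (check: the sum is 3.0000 = tr M).

Eigenvalues sorted in increasing order: [-4.1918, 0.3121, 6.8798].


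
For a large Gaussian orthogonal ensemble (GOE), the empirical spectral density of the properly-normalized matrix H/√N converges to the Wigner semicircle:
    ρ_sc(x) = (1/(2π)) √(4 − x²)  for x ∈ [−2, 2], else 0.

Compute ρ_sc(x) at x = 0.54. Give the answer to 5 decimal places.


ρ_sc(x) = (1/(2π)) √(4 − x²). With x = 0.54:
  4 − x² = 4 − (0.54)² = 4 − 0.291600 = 3.708400.
  √(4 − x²) = 1.925721.
  1/(2π) = 0.159155.
  ρ_sc(0.54) = 0.159155 · 1.925721 = 0.306488.

Rounded to 5 decimal places: ρ_sc(0.54) ≈ 0.30649.


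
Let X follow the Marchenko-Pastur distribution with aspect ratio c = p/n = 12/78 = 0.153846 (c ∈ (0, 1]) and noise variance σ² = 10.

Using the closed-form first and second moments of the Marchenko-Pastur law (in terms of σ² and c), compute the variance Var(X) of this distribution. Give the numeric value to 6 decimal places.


Recall the MP moments m_1 = E[X] = σ² and m_2 = E[X²] = σ⁴ (1 + c).
m_1 = E[X] = σ² = 10, so m_1² = 100.
m_2 = E[X²] = σ⁴ (1 + c) = 100 · (1 + 0.153846) = 100 · 1.153846 = 115.384615.
(Note m_2 − m_1² simplifies to c · σ⁴ = 0.153846 · 100.)

Var(X) = m_2 − m_1² = 115.384615 − 100 = 15.384615.


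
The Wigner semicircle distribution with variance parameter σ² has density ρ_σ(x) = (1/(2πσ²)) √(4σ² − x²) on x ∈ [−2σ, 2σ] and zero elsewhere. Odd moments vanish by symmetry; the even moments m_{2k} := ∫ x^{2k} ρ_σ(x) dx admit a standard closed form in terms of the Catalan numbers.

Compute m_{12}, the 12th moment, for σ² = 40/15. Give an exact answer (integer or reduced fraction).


By the scaled semicircle moment identity, m_{2k} = σ^{2k} · C_k with k = 6.
C_6 = (1/(k+1)) · C(2k, k) = (1/7) · C(12, 6) = (1/7) · 924 = 132.
σ^{2k} = (σ²)^k = (40/15)^6 = 262144/729.

Therefore m_{12} = σ^{12} · C_6 = (262144/729) · 132 = 11534336/243.


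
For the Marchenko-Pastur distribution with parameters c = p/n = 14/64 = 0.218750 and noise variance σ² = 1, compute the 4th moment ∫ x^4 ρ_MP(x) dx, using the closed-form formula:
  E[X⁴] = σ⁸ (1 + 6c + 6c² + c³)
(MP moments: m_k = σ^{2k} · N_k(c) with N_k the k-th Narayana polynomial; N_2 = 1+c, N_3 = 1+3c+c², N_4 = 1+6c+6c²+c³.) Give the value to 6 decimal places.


E[X⁴] = σ⁸ (1 + 6c + 6c² + c³) (fourth MP moment). With σ² = 1 (so σ⁸ = 1) and c = 14/64 = 0.218750: E[X⁴] = 1 · (1 + 6·0.218750 + 6·(0.218750)² + (0.218750)³) = 1 · 2.610077.

So E[X^4] = 2.610077.


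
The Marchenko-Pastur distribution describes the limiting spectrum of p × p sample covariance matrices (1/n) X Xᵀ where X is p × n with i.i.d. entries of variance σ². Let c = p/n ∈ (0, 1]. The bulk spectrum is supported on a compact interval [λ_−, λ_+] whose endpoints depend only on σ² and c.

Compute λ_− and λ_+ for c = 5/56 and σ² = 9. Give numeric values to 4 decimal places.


c = 5/56 = 0.089286; √c = 0.298807.
λ_− = σ² (1 − √c)² = 9 · (1 − 0.298807)² = 9 · (0.701193)² = 4.425043.
λ_+ = σ² (1 + √c)² = 9 · (1 + 0.298807)² = 9 · (1.298807)² = 15.182100.

Rounded to 4 decimal places: λ_− ≈ 4.4250, λ_+ ≈ 15.1821.


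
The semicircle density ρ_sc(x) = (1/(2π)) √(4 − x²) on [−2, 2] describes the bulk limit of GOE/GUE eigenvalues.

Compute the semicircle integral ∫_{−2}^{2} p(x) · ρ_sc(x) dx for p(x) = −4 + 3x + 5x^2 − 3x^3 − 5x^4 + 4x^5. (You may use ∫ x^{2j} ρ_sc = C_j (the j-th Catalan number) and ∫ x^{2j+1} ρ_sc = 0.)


Write p(x) = Σ a_i x^i, split into monomials and integrate each against ρ_sc separately.
Using ∫ x^{2j} ρ_sc = C_j = (1/(j+1)) C(2j, j) (Catalan numbers) and ∫ x^{2j+1} ρ_sc = 0 (odd monomials vanish by symmetry):
  i = 0 (even): a_0 · C_{0} = -4 · 1 = -4
  i = 1 (odd): ∫ x^1 ρ_sc = 0 (vanishes)
  i = 2 (even): a_2 · C_{1} = 5 · 1 = 5
  i = 3 (odd): ∫ x^3 ρ_sc = 0 (vanishes)
  i = 4 (even): a_4 · C_{2} = -5 · 2 = -10
  i = 5 (odd): ∫ x^5 ρ_sc = 0 (vanishes)

Summing the contributions: ∫_{−2}^{2} p(x) ρ_sc(x) dx = (-4) + 5 + (-10) = -9.


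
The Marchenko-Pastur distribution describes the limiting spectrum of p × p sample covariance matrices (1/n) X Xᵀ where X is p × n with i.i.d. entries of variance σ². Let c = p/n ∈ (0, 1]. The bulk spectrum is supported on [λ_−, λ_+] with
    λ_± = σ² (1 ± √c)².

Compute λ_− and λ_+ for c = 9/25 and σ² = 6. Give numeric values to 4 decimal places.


c = 9/25 = 0.360000; √c = 0.600000.
λ_− = σ² (1 − √c)² = 6 · (1 − 0.600000)² = 6 · (0.400000)² = 0.960000.
λ_+ = σ² (1 + √c)² = 6 · (1 + 0.600000)² = 6 · (1.600000)² = 15.360000.

Rounded to 4 decimal places: λ_− ≈ 0.9600, λ_+ ≈ 15.3600.


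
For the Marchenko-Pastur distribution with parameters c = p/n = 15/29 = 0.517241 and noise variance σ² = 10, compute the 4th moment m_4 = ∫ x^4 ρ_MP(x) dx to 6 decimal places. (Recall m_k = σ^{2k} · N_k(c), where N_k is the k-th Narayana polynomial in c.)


E[X⁴] = σ⁸ (1 + 6c + 6c² + c³) (fourth MP moment). With σ² = 10 (so σ⁸ = 10000) and c = 15/29 = 0.517241: E[X⁴] = 10000 · (1 + 6·0.517241 + 6·(0.517241)² + (0.517241)³) = 10000 · 5.847062.

So E[X^4] = 58470.622002.


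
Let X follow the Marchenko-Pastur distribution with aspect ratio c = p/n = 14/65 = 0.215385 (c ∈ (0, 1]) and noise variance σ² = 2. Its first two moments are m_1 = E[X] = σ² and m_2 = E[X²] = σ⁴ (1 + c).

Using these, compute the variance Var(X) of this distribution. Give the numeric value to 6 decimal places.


m_1 = E[X] = σ² = 2, so m_1² = 4.
m_2 = E[X²] = σ⁴ (1 + c) = 4 · (1 + 0.215385) = 4 · 1.215385 = 4.861538.
(Note m_2 − m_1² simplifies to c · σ⁴ = 0.215385 · 4.)

Var(X) = m_2 − m_1² = 4.861538 − 4 = 0.861538.


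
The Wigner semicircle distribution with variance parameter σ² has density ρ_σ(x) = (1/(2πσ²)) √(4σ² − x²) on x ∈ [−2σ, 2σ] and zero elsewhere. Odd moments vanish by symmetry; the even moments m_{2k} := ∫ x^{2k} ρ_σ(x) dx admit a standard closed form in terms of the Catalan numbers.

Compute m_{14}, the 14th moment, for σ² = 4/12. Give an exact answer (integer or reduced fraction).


By the scaled semicircle moment identity, m_{2k} = σ^{2k} · C_k with k = 7.
C_7 = (1/(k+1)) · C(2k, k) = (1/8) · C(14, 7) = (1/8) · 3432 = 429.
σ^{2k} = (σ²)^k = (4/12)^7 = 1/2187.

Therefore m_{14} = σ^{14} · C_7 = (1/2187) · 429 = 143/729.


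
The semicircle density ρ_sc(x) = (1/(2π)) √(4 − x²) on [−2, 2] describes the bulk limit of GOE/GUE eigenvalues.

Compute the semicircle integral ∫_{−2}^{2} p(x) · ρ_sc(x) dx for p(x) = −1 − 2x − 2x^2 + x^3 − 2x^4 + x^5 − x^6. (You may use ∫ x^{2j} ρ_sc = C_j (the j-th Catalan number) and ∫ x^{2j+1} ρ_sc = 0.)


Write p(x) = Σ a_i x^i, split into monomials and integrate each against ρ_sc separately.
Using ∫ x^{2j} ρ_sc = C_j = (1/(j+1)) C(2j, j) (Catalan numbers) and ∫ x^{2j+1} ρ_sc = 0 (odd monomials vanish by symmetry):
  i = 0 (even): a_0 · C_{0} = -1 · 1 = -1
  i = 1 (odd): ∫ x^1 ρ_sc = 0 (vanishes)
  i = 2 (even): a_2 · C_{1} = -2 · 1 = -2
  i = 3 (odd): ∫ x^3 ρ_sc = 0 (vanishes)
  i = 4 (even): a_4 · C_{2} = -2 · 2 = -4
  i = 5 (odd): ∫ x^5 ρ_sc = 0 (vanishes)
  i = 6 (even): a_6 · C_{3} = -1 · 5 = -5

Summing the contributions: ∫_{−2}^{2} p(x) ρ_sc(x) dx = (-1) + (-2) + (-4) + (-5) = -12.


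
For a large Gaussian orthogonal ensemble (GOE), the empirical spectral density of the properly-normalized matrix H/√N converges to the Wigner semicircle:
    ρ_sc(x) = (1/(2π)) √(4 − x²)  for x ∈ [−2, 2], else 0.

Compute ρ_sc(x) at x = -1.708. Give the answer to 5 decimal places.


ρ_sc(x) = (1/(2π)) √(4 − x²). With x = -1.708:
  4 − x² = 4 − (-1.708)² = 4 − 2.917264 = 1.082736.
  √(4 − x²) = 1.040546.
  1/(2π) = 0.159155.
  ρ_sc(-1.708) = 0.159155 · 1.040546 = 0.165608.

Rounded to 5 decimal places: ρ_sc(-1.708) ≈ 0.16561.


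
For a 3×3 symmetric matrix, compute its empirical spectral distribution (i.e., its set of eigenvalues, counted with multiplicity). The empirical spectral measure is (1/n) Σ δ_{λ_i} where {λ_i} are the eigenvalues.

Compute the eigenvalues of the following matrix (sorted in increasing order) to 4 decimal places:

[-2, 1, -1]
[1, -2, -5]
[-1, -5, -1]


Since M is real symmetric, all three eigenvalues are real; they are the roots of det(λI − M) = λ³ − (tr M) λ² + s λ − det M, where s is the sum of the principal 2×2 minors.
tr M = -2 + (-2) + (-1) = -5.
s = ((-2)·(-2) − 1²) + ((-2)·(-1) − (-1)²) + ((-2)·(-1) − (-5)²) = 3 + 1 + (-23) = -19.
det M (expand along row 1) = (-2)·(-23) − 1·(-6) + (-1)·(-7) = 59.
Characteristic polynomial: λ³ + 5λ² − 19λ − 59 = 0.
Substitute λ = y + (tr M)/3 = y − 1.666667 to remove the quadratic term: y³ + p·y + q = 0 with p = s − (tr M)²/3 = -27.333333 and q = −2(tr M)³/27 + (tr M)·s/3 − det M = -18.074074.
Three real roots ⇒ use the trigonometric (Viète) form: r = 2√(−p/3) = 6.036923, φ = arccos(3q/(p·r)) = arccos(0.328601) = 1.235974 rad.
y_k = r·cos(φ/3 − 2πk/3) for k = 0, 1, 2 gives y = 5.531785, -0.672367, -4.859418.
λ_k = y_k − 1.666667 gives λ = 3.8651, -2.3390, -6.5261 (check: the sum is -5.0000 = tr M).

Eigenvalues sorted in increasing order: [-6.5261, -2.3390, 3.8651].


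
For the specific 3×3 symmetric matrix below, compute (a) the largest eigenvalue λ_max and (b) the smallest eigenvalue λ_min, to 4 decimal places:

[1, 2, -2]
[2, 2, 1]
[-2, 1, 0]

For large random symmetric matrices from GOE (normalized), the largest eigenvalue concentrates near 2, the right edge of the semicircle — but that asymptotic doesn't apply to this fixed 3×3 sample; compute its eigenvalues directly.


Since M is real symmetric, all three eigenvalues are real; they are the roots of det(λI − M) = λ³ − (tr M) λ² + s λ − det M, where s is the sum of the principal 2×2 minors.
tr M = 1 + 2 + 0 = 3.
s = (1·2 − 2²) + (1·0 − (-2)²) + (2·0 − 1²) = -2 + (-4) + (-1) = -7.
det M (expand along row 1) = 1·(-1) − 2·2 + (-2)·6 = -17.
Characteristic polynomial: λ³ − 3λ² − 7λ + 17 = 0.
Substitute λ = y + (tr M)/3 = y + 1.000000 to remove the quadratic term: y³ + p·y + q = 0 with p = s − (tr M)²/3 = -10.000000 and q = −2(tr M)³/27 + (tr M)·s/3 − det M = 8.000000.
Three real roots ⇒ use the trigonometric (Viète) form: r = 2√(−p/3) = 3.651484, φ = arccos(3q/(p·r)) = arccos(-0.657267) = 2.287983 rad.
y_k = r·cos(φ/3 − 2πk/3) for k = 0, 1, 2 gives y = 2.640023, 0.864641, -3.504664.
λ_k = y_k + 1.000000 gives λ = 3.6400, 1.8646, -2.5047 (check: the sum is 3.0000 = tr M).

Hence λ_max = 3.6400 and λ_min = -2.5047.


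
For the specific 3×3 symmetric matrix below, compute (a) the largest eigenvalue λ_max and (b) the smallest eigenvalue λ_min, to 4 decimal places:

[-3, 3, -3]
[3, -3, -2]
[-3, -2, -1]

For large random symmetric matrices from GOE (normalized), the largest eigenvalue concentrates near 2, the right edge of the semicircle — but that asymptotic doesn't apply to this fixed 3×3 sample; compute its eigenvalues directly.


Since M is real symmetric, all three eigenvalues are real; they are the roots of det(λI − M) = λ³ − (tr M) λ² + s λ − det M, where s is the sum of the principal 2×2 minors.
tr M = -3 + (-3) + (-1) = -7.
s = ((-3)·(-3) − 3²) + ((-3)·(-1) − (-3)²) + ((-3)·(-1) − (-2)²) = 0 + (-6) + (-1) = -7.
det M (expand along row 1) = (-3)·(-1) − 3·(-9) + (-3)·(-15) = 75.
Characteristic polynomial: λ³ + 7λ² − 7λ − 75 = 0.
Substitute λ = y + (tr M)/3 = y − 2.333333 to remove the quadratic term: y³ + p·y + q = 0 with p = s − (tr M)²/3 = -23.333333 and q = −2(tr M)³/27 + (tr M)·s/3 − det M = -33.259259.
Three real roots ⇒ use the trigonometric (Viète) form: r = 2√(−p/3) = 5.577734, φ = arccos(3q/(p·r)) = arccos(0.766654) = 0.697183 rad.
y_k = r·cos(φ/3 − 2πk/3) for k = 0, 1, 2 gives y = 5.427791, -1.601401, -3.826390.
λ_k = y_k − 2.333333 gives λ = 3.0945, -3.9347, -6.1597 (check: the sum is -7.0000 = tr M).

Hence λ_max = 3.0945 and λ_min = -6.1597.


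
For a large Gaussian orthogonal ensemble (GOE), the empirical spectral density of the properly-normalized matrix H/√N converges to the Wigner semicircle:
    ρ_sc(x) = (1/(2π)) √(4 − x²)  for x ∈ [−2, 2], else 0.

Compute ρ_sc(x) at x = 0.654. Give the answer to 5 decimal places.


ρ_sc(x) = (1/(2π)) √(4 − x²). With x = 0.654:
  4 − x² = 4 − (0.654)² = 4 − 0.427716 = 3.572284.
  √(4 − x²) = 1.890049.
  1/(2π) = 0.159155.
  ρ_sc(0.654) = 0.159155 · 1.890049 = 0.300811.

Rounded to 5 decimal places: ρ_sc(0.654) ≈ 0.30081.


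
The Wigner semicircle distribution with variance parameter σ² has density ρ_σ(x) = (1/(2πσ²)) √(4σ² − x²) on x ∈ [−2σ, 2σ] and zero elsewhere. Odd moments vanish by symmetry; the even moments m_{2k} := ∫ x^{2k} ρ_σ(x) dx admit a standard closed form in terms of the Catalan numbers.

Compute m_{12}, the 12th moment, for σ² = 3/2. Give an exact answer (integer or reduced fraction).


By the scaled semicircle moment identity, m_{2k} = σ^{2k} · C_k with k = 6.
C_6 = (1/(k+1)) · C(2k, k) = (1/7) · C(12, 6) = (1/7) · 924 = 132.
σ^{2k} = (σ²)^k = (3/2)^6 = 729/64.

Therefore m_{12} = σ^{12} · C_6 = (729/64) · 132 = 24057/16.


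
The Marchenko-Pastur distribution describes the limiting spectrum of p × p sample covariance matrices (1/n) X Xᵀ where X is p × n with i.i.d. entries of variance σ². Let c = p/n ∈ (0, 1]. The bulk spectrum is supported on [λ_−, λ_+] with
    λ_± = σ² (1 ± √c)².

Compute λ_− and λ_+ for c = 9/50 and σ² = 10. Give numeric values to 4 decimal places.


c = 9/50 = 0.180000; √c = 0.424264.
λ_− = σ² (1 − √c)² = 10 · (1 − 0.424264)² = 10 · (0.575736)² = 3.314719.
λ_+ = σ² (1 + √c)² = 10 · (1 + 0.424264)² = 10 · (1.424264)² = 20.285281.

Rounded to 4 decimal places: λ_− ≈ 3.3147, λ_+ ≈ 20.2853.


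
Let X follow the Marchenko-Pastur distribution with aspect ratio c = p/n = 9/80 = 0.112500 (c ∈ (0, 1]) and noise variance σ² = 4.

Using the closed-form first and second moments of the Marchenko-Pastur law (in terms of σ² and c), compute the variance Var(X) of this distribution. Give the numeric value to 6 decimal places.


Recall the MP moments m_1 = E[X] = σ² and m_2 = E[X²] = σ⁴ (1 + c).
m_1 = E[X] = σ² = 4, so m_1² = 16.
m_2 = E[X²] = σ⁴ (1 + c) = 16 · (1 + 0.112500) = 16 · 1.112500 = 17.800000.
(Note m_2 − m_1² simplifies to c · σ⁴ = 0.112500 · 16.)

Var(X) = m_2 − m_1² = 17.800000 − 16 = 1.800000.


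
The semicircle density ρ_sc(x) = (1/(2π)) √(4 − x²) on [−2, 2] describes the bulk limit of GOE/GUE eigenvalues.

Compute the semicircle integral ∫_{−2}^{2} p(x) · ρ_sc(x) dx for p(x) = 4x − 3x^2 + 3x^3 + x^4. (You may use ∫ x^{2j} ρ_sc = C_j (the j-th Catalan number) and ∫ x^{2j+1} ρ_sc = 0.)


Write p(x) = Σ a_i x^i, split into monomials and integrate each against ρ_sc separately.
Using ∫ x^{2j} ρ_sc = C_j = (1/(j+1)) C(2j, j) (Catalan numbers) and ∫ x^{2j+1} ρ_sc = 0 (odd monomials vanish by symmetry):
  i = 1 (odd): ∫ x^1 ρ_sc = 0 (vanishes)
  i = 2 (even): a_2 · C_{1} = -3 · 1 = -3
  i = 3 (odd): ∫ x^3 ρ_sc = 0 (vanishes)
  i = 4 (even): a_4 · C_{2} = 1 · 2 = 2

Summing the contributions: ∫_{−2}^{2} p(x) ρ_sc(x) dx = (-3) + 2 = -1.


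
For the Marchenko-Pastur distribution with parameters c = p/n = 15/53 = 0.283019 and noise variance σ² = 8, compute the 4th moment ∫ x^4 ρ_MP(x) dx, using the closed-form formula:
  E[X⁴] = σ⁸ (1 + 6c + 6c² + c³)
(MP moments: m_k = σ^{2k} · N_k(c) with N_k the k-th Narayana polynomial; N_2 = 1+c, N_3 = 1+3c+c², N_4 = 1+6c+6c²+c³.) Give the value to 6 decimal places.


E[X⁴] = σ⁸ (1 + 6c + 6c² + c³) (fourth MP moment). With σ² = 8 (so σ⁸ = 4096) and c = 15/53 = 0.283019: E[X⁴] = 4096 · (1 + 6·0.283019 + 6·(0.283019)² + (0.283019)³) = 4096 · 3.201381.

So E[X^4] = 13112.856600.


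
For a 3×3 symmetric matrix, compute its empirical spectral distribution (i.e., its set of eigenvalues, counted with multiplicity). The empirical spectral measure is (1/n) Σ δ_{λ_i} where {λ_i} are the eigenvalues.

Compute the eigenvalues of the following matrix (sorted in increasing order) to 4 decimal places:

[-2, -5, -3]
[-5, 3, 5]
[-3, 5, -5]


Since M is real symmetric, all three eigenvalues are real; they are the roots of det(λI − M) = λ³ − (tr M) λ² + s λ − det M, where s is the sum of the principal 2×2 minors.
tr M = -2 + 3 + (-5) = -4.
s = ((-2)·3 − (-5)²) + ((-2)·(-5) − (-3)²) + (3·(-5) − 5²) = -31 + 1 + (-40) = -70.
det M (expand along row 1) = (-2)·(-40) − (-5)·40 + (-3)·(-16) = 328.
Characteristic polynomial: λ³ + 4λ² − 70λ − 328 = 0.
Substitute λ = y + (tr M)/3 = y − 1.333333 to remove the quadratic term: y³ + p·y + q = 0 with p = s − (tr M)²/3 = -75.333333 and q = −2(tr M)³/27 + (tr M)·s/3 − det M = -229.925926.
Three real roots ⇒ use the trigonometric (Viète) form: r = 2√(−p/3) = 10.022198, φ = arccos(3q/(p·r)) = arccos(0.913606) = 0.418730 rad.
y_k = r·cos(φ/3 − 2πk/3) for k = 0, 1, 2 gives y = 9.924732, -3.754844, -6.169888.
λ_k = y_k − 1.333333 gives λ = 8.5914, -5.0882, -7.5032 (check: the sum is -4.0000 = tr M).

Eigenvalues sorted in increasing order: [-7.5032, -5.0882, 8.5914].


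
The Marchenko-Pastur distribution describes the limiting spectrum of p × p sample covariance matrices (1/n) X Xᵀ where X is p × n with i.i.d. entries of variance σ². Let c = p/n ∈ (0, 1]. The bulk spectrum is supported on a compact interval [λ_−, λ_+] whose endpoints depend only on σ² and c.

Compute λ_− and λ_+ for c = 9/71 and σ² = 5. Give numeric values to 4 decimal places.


c = 9/71 = 0.126761; √c = 0.356034.
λ_− = σ² (1 − √c)² = 5 · (1 − 0.356034)² = 5 · (0.643966)² = 2.073458.
λ_+ = σ² (1 + √c)² = 5 · (1 + 0.356034)² = 5 · (1.356034)² = 9.194148.

Rounded to 4 decimal places: λ_− ≈ 2.0735, λ_+ ≈ 9.1941.


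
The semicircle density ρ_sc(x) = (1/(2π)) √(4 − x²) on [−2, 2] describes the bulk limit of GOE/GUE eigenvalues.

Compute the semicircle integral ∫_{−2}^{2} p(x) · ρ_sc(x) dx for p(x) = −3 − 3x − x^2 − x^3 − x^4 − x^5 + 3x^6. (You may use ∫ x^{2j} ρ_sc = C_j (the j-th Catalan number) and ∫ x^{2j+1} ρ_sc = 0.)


Write p(x) = Σ a_i x^i, split into monomials and integrate each against ρ_sc separately.
Using ∫ x^{2j} ρ_sc = C_j = (1/(j+1)) C(2j, j) (Catalan numbers) and ∫ x^{2j+1} ρ_sc = 0 (odd monomials vanish by symmetry):
  i = 0 (even): a_0 · C_{0} = -3 · 1 = -3
  i = 1 (odd): ∫ x^1 ρ_sc = 0 (vanishes)
  i = 2 (even): a_2 · C_{1} = -1 · 1 = -1
  i = 3 (odd): ∫ x^3 ρ_sc = 0 (vanishes)
  i = 4 (even): a_4 · C_{2} = -1 · 2 = -2
  i = 5 (odd): ∫ x^5 ρ_sc = 0 (vanishes)
  i = 6 (even): a_6 · C_{3} = 3 · 5 = 15

Summing the contributions: ∫_{−2}^{2} p(x) ρ_sc(x) dx = (-3) + (-1) + (-2) + 15 = 9.


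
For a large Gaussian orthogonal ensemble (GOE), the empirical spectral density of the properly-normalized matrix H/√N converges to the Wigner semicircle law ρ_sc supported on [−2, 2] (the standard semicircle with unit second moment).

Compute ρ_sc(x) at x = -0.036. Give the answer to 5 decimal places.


ρ_sc(x) = (1/(2π)) √(4 − x²). With x = -0.036:
  4 − x² = 4 − (-0.036)² = 4 − 0.001296 = 3.998704.
  √(4 − x²) = 1.999676.
  1/(2π) = 0.159155.
  ρ_sc(-0.036) = 0.159155 · 1.999676 = 0.318258.

Rounded to 5 decimal places: ρ_sc(-0.036) ≈ 0.31826.


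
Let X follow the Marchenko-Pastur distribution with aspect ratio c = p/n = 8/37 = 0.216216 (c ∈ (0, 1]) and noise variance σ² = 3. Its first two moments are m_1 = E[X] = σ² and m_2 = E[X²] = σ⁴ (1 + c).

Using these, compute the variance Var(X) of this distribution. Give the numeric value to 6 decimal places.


m_1 = E[X] = σ² = 3, so m_1² = 9.
m_2 = E[X²] = σ⁴ (1 + c) = 9 · (1 + 0.216216) = 9 · 1.216216 = 10.945946.
(Note m_2 − m_1² simplifies to c · σ⁴ = 0.216216 · 9.)

Var(X) = m_2 − m_1² = 10.945946 − 9 = 1.945946.


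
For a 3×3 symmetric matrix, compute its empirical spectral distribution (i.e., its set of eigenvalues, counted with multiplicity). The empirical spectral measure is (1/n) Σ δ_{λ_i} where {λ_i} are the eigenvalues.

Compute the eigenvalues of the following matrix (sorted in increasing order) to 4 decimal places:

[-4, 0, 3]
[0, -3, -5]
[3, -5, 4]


Since M is real symmetric, all three eigenvalues are real; they are the roots of det(λI − M) = λ³ − (tr M) λ² + s λ − det M, where s is the sum of the principal 2×2 minors.
tr M = -4 + (-3) + 4 = -3.
s = ((-4)·(-3) − 0²) + ((-4)·4 − 3²) + ((-3)·4 − (-5)²) = 12 + (-25) + (-37) = -50.
det M (expand along row 1) = (-4)·(-37) − 0·15 + 3·9 = 175.
Characteristic polynomial: λ³ + 3λ² − 50λ − 175 = 0.
Substitute λ = y + (tr M)/3 = y − 1.000000 to remove the quadratic term: y³ + p·y + q = 0 with p = s − (tr M)²/3 = -53.000000 and q = −2(tr M)³/27 + (tr M)·s/3 − det M = -123.000000.
Three real roots ⇒ use the trigonometric (Viète) form: r = 2√(−p/3) = 8.406347, φ = arccos(3q/(p·r)) = arccos(0.828215) = 0.594881 rad.
y_k = r·cos(φ/3 − 2πk/3) for k = 0, 1, 2 gives y = 8.241617, -2.686651, -5.554966.
λ_k = y_k − 1.000000 gives λ = 7.2416, -3.6867, -6.5550 (check: the sum is -3.0000 = tr M).

Eigenvalues sorted in increasing order: [-6.5550, -3.6867, 7.2416].


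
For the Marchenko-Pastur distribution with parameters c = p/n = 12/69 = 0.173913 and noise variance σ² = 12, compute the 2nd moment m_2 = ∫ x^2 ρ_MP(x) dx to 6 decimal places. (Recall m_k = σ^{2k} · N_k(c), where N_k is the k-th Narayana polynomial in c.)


E[X²] = σ⁴ (1 + c) (second MP moment). With σ² = 12 (so σ⁴ = 144) and c = 12/69 = 0.173913: E[X²] = 144 · (1 + 0.173913) = 144 · 1.173913.

So E[X^2] = 169.043478.


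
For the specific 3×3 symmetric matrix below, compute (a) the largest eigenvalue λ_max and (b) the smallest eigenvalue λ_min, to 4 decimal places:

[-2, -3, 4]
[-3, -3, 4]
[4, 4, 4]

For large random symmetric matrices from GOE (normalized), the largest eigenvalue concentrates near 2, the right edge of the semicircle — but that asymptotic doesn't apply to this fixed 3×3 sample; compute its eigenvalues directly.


Since M is real symmetric, all three eigenvalues are real; they are the roots of det(λI − M) = λ³ − (tr M) λ² + s λ − det M, where s is the sum of the principal 2×2 minors.
tr M = -2 + (-3) + 4 = -1.
s = ((-2)·(-3) − (-3)²) + ((-2)·4 − 4²) + ((-3)·4 − 4²) = -3 + (-24) + (-28) = -55.
det M (expand along row 1) = (-2)·(-28) − (-3)·(-28) + 4·0 = -28.
Characteristic polynomial: λ³ + λ² − 55λ + 28 = 0.
Substitute λ = y + (tr M)/3 = y − 0.333333 to remove the quadratic term: y³ + p·y + q = 0 with p = s − (tr M)²/3 = -55.333333 and q = −2(tr M)³/27 + (tr M)·s/3 − det M = 46.407407.
Three real roots ⇒ use the trigonometric (Viète) form: r = 2√(−p/3) = 8.589399, φ = arccos(3q/(p·r)) = arccos(-0.292927) = 1.868083 rad.
y_k = r·cos(φ/3 − 2πk/3) for k = 0, 1, 2 gives y = 6.977255, 0.849778, -7.827033.
λ_k = y_k − 0.333333 gives λ = 6.6439, 0.5164, -8.1604 (check: the sum is -1.0000 = tr M).

Hence λ_max = 6.6439 and λ_min = -8.1604.


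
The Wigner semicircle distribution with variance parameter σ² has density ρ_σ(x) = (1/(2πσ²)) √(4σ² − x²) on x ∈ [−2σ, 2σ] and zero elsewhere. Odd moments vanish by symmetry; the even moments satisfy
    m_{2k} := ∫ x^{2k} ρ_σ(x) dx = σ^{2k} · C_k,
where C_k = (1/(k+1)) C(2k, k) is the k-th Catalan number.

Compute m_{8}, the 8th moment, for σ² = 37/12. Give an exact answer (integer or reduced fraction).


By the scaled semicircle moment identity, m_{2k} = σ^{2k} · C_k with k = 4.
C_4 = (1/(k+1)) · C(2k, k) = (1/5) · C(8, 4) = (1/5) · 70 = 14.
σ^{2k} = (σ²)^k = (37/12)^4 = 1874161/20736.

Therefore m_{8} = σ^{8} · C_4 = (1874161/20736) · 14 = 13119127/10368.


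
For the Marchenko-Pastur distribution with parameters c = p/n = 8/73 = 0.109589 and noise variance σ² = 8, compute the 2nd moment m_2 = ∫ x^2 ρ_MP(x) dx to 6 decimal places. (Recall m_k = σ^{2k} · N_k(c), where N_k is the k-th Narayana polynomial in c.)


E[X²] = σ⁴ (1 + c) (second MP moment). With σ² = 8 (so σ⁴ = 64) and c = 8/73 = 0.109589: E[X²] = 64 · (1 + 0.109589) = 64 · 1.109589.

So E[X^2] = 71.013699.


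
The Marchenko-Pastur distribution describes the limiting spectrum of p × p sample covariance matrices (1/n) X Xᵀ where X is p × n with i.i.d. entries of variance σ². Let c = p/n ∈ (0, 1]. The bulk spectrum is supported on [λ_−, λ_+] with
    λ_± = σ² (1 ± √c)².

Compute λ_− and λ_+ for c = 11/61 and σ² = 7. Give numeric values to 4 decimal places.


c = 11/61 = 0.180328; √c = 0.424650.
λ_− = σ² (1 − √c)² = 7 · (1 − 0.424650)² = 7 · (0.575350)² = 2.317191.
λ_+ = σ² (1 + √c)² = 7 · (1 + 0.424650)² = 7 · (1.424650)² = 14.207399.

Rounded to 4 decimal places: λ_− ≈ 2.3172, λ_+ ≈ 14.2074.


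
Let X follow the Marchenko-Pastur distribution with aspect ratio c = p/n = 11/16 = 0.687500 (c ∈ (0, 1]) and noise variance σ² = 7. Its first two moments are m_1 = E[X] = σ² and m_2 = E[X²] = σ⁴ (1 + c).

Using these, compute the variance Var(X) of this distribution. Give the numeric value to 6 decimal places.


m_1 = E[X] = σ² = 7, so m_1² = 49.
m_2 = E[X²] = σ⁴ (1 + c) = 49 · (1 + 0.687500) = 49 · 1.687500 = 82.687500.
(Note m_2 − m_1² simplifies to c · σ⁴ = 0.687500 · 49.)

Var(X) = m_2 − m_1² = 82.687500 − 49 = 33.687500.


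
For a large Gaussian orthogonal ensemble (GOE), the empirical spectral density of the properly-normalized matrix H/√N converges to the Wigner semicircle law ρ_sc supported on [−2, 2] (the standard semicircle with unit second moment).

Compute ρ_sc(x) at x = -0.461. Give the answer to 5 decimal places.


ρ_sc(x) = (1/(2π)) √(4 − x²). With x = -0.461:
  4 − x² = 4 − (-0.461)² = 4 − 0.212521 = 3.787479.
  √(4 − x²) = 1.946145.
  1/(2π) = 0.159155.
  ρ_sc(-0.461) = 0.159155 · 1.946145 = 0.309739.

Rounded to 5 decimal places: ρ_sc(-0.461) ≈ 0.30974.


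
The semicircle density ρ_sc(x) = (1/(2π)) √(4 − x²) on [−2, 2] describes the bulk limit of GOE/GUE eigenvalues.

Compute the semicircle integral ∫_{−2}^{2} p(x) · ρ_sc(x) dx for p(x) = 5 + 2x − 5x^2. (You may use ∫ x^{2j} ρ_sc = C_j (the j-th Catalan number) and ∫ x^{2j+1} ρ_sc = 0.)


Write p(x) = Σ a_i x^i, split into monomials and integrate each against ρ_sc separately.
Using ∫ x^{2j} ρ_sc = C_j = (1/(j+1)) C(2j, j) (Catalan numbers) and ∫ x^{2j+1} ρ_sc = 0 (odd monomials vanish by symmetry):
  i = 0 (even): a_0 · C_{0} = 5 · 1 = 5
  i = 1 (odd): ∫ x^1 ρ_sc = 0 (vanishes)
  i = 2 (even): a_2 · C_{1} = -5 · 1 = -5

Summing the contributions: ∫_{−2}^{2} p(x) ρ_sc(x) dx = 5 + (-5) = 0.


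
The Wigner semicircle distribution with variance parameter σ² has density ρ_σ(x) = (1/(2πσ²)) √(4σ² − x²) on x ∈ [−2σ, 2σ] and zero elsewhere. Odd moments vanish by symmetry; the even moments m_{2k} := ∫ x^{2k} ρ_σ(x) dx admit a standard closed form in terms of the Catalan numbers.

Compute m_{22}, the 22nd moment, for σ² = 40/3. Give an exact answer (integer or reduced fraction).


By the scaled semicircle moment identity, m_{2k} = σ^{2k} · C_k with k = 11.
C_11 = (1/(k+1)) · C(2k, k) = (1/12) · C(22, 11) = (1/12) · 705432 = 58786.
σ^{2k} = (σ²)^k = (40/3)^11 = 419430400000000000/177147.

Therefore m_{22} = σ^{22} · C_11 = (419430400000000000/177147) · 58786 = 24656635494400000000000/177147.


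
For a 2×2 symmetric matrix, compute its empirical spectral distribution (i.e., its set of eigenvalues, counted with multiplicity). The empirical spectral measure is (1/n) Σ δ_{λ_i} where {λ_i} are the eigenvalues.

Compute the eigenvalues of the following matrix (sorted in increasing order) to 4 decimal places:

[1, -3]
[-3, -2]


Since M is real symmetric, both eigenvalues are real; they are the roots of det(λI − M) = λ² − (tr M) λ + det M.
tr M = 1 + (-2) = -1.
det M = 1·(-2) − (-3)² = -2 − 9 = -11.
Characteristic polynomial: λ² + λ − 11 = 0.
Discriminant Δ = (tr M)² − 4·det M = 1 − (-44) = 45; √Δ = 6.708204.
λ = (tr M ± √Δ)/2 = (-1 ± 6.708204)/2, giving (tr M − √Δ)/2 = -3.8541 and (tr M + √Δ)/2 = 2.8541.

Eigenvalues sorted in increasing order: [-3.8541, 2.8541].


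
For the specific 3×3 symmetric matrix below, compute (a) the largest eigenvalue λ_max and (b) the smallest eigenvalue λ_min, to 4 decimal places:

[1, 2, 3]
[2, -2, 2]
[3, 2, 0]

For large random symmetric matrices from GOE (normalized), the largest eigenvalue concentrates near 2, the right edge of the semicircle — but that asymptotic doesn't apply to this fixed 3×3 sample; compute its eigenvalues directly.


Since M is real symmetric, all three eigenvalues are real; they are the roots of det(λI − M) = λ³ − (tr M) λ² + s λ − det M, where s is the sum of the principal 2×2 minors.
tr M = 1 + (-2) + 0 = -1.
s = (1·(-2) − 2²) + (1·0 − 3²) + ((-2)·0 − 2²) = -6 + (-9) + (-4) = -19.
det M (expand along row 1) = 1·(-4) − 2·(-6) + 3·10 = 38.
Characteristic polynomial: λ³ + λ² − 19λ − 38 = 0.
Substitute λ = y + (tr M)/3 = y − 0.333333 to remove the quadratic term: y³ + p·y + q = 0 with p = s − (tr M)²/3 = -19.333333 and q = −2(tr M)³/27 + (tr M)·s/3 − det M = -31.592593.
Three real roots ⇒ use the trigonometric (Viète) form: r = 2√(−p/3) = 5.077182, φ = arccos(3q/(p·r)) = arccos(0.965555) = 0.263228 rad.
y_k = r·cos(φ/3 − 2πk/3) for k = 0, 1, 2 gives y = 5.057651, -2.143518, -2.914132.
λ_k = y_k − 0.333333 gives λ = 4.7243, -2.4769, -3.2475 (check: the sum is -1.0000 = tr M).

Hence λ_max = 4.7243 and λ_min = -3.2475.


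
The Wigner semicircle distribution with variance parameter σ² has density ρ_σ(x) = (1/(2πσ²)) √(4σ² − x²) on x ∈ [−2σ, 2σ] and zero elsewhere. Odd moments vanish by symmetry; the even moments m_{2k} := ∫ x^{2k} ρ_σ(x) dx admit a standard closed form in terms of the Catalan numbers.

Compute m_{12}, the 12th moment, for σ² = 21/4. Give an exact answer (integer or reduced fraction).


By the scaled semicircle moment identity, m_{2k} = σ^{2k} · C_k with k = 6.
C_6 = (1/(k+1)) · C(2k, k) = (1/7) · C(12, 6) = (1/7) · 924 = 132.
σ^{2k} = (σ²)^k = (21/4)^6 = 85766121/4096.

Therefore m_{12} = σ^{12} · C_6 = (85766121/4096) · 132 = 2830281993/1024.


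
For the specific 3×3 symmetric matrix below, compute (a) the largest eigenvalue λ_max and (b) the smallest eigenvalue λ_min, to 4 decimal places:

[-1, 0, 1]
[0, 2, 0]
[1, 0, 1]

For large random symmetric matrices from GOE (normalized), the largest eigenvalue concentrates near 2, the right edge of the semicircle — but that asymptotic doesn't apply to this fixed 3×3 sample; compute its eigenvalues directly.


Since M is real symmetric, all three eigenvalues are real; they are the roots of det(λI − M) = λ³ − (tr M) λ² + s λ − det M, where s is the sum of the principal 2×2 minors.
tr M = -1 + 2 + 1 = 2.
s = ((-1)·2 − 0²) + ((-1)·1 − 1²) + (2·1 − 0²) = -2 + (-2) + 2 = -2.
det M (expand along row 1) = (-1)·2 − 0·0 + 1·(-2) = -4.
Characteristic polynomial: λ³ − 2λ² − 2λ + 4 = 0.
Substitute λ = y + (tr M)/3 = y + 0.666667 to remove the quadratic term: y³ + p·y + q = 0 with p = s − (tr M)²/3 = -3.333333 and q = −2(tr M)³/27 + (tr M)·s/3 − det M = 2.074074.
Three real roots ⇒ use the trigonometric (Viète) form: r = 2√(−p/3) = 2.108185, φ = arccos(3q/(p·r)) = arccos(-0.885438) = 2.658231 rad.
y_k = r·cos(φ/3 − 2πk/3) for k = 0, 1, 2 gives y = 1.333333, 0.747547, -2.080880.
λ_k = y_k + 0.666667 gives λ = 2.0000, 1.4142, -1.4142 (check: the sum is 2.0000 = tr M).

Hence λ_max = 2.0000 and λ_min = -1.4142.


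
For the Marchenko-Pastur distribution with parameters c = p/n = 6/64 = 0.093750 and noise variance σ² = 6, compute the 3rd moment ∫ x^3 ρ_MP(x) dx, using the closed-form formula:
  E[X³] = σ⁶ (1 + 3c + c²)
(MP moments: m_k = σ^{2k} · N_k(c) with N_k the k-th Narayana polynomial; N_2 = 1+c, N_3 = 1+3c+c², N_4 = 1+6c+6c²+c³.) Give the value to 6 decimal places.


E[X³] = σ⁶ (1 + 3c + c²) (third MP moment). With σ² = 6 (so σ⁶ = 216) and c = 6/64 = 0.093750: E[X³] = 216 · (1 + 3·0.093750 + (0.093750)²) = 216 · 1.290039.

So E[X^3] = 278.648438.


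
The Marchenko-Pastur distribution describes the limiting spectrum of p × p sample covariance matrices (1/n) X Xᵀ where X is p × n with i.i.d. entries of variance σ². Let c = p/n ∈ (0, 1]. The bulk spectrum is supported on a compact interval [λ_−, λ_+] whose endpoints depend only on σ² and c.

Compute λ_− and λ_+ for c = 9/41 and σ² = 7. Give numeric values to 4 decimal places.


c = 9/41 = 0.219512; √c = 0.468521.
λ_− = σ² (1 − √c)² = 7 · (1 − 0.468521)² = 7 · (0.531479)² = 1.977287.
λ_+ = σ² (1 + √c)² = 7 · (1 + 0.468521)² = 7 · (1.468521)² = 15.095883.

Rounded to 4 decimal places: λ_− ≈ 1.9773, λ_+ ≈ 15.0959.


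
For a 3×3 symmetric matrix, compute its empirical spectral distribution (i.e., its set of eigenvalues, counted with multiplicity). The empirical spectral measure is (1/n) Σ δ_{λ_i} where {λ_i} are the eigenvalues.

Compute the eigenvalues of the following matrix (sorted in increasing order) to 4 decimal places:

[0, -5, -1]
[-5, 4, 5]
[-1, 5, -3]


Since M is real symmetric, all three eigenvalues are real; they are the roots of det(λI − M) = λ³ − (tr M) λ² + s λ − det M, where s is the sum of the principal 2×2 minors.
tr M = 0 + 4 + (-3) = 1.
s = (0·4 − (-5)²) + (0·(-3) − (-1)²) + (4·(-3) − 5²) = -25 + (-1) + (-37) = -63.
det M (expand along row 1) = 0·(-37) − (-5)·20 + (-1)·(-21) = 121.
Characteristic polynomial: λ³ − λ² − 63λ − 121 = 0.
Substitute λ = y + (tr M)/3 = y + 0.333333 to remove the quadratic term: y³ + p·y + q = 0 with p = s − (tr M)²/3 = -63.333333 and q = −2(tr M)³/27 + (tr M)·s/3 − det M = -142.074074.
Three real roots ⇒ use the trigonometric (Viète) form: r = 2√(−p/3) = 9.189366, φ = arccos(3q/(p·r)) = arccos(0.732349) = 0.749031 rad.
y_k = r·cos(φ/3 − 2πk/3) for k = 0, 1, 2 gives y = 8.904425, -2.485807, -6.418617.
λ_k = y_k + 0.333333 gives λ = 9.2378, -2.1525, -6.0853 (check: the sum is 1.0000 = tr M).

Eigenvalues sorted in increasing order: [-6.0853, -2.1525, 9.2378].


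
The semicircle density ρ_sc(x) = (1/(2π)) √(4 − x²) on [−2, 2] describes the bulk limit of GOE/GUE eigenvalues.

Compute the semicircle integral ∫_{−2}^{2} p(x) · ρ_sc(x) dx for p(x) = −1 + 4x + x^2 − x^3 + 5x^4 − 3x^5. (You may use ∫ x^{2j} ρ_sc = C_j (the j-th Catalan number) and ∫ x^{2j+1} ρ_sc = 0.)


Write p(x) = Σ a_i x^i, split into monomials and integrate each against ρ_sc separately.
Using ∫ x^{2j} ρ_sc = C_j = (1/(j+1)) C(2j, j) (Catalan numbers) and ∫ x^{2j+1} ρ_sc = 0 (odd monomials vanish by symmetry):
  i = 0 (even): a_0 · C_{0} = -1 · 1 = -1
  i = 1 (odd): ∫ x^1 ρ_sc = 0 (vanishes)
  i = 2 (even): a_2 · C_{1} = 1 · 1 = 1
  i = 3 (odd): ∫ x^3 ρ_sc = 0 (vanishes)
  i = 4 (even): a_4 · C_{2} = 5 · 2 = 10
  i = 5 (odd): ∫ x^5 ρ_sc = 0 (vanishes)

Summing the contributions: ∫_{−2}^{2} p(x) ρ_sc(x) dx = (-1) + 1 + 10 = 10.


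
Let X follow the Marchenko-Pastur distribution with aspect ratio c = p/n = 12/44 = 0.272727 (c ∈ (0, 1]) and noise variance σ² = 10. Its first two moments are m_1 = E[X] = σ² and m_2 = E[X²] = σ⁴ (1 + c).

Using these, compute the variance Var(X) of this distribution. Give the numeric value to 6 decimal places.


m_1 = E[X] = σ² = 10, so m_1² = 100.
m_2 = E[X²] = σ⁴ (1 + c) = 100 · (1 + 0.272727) = 100 · 1.272727 = 127.272727.
(Note m_2 − m_1² simplifies to c · σ⁴ = 0.272727 · 100.)

Var(X) = m_2 − m_1² = 127.272727 − 100 = 27.272727.
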